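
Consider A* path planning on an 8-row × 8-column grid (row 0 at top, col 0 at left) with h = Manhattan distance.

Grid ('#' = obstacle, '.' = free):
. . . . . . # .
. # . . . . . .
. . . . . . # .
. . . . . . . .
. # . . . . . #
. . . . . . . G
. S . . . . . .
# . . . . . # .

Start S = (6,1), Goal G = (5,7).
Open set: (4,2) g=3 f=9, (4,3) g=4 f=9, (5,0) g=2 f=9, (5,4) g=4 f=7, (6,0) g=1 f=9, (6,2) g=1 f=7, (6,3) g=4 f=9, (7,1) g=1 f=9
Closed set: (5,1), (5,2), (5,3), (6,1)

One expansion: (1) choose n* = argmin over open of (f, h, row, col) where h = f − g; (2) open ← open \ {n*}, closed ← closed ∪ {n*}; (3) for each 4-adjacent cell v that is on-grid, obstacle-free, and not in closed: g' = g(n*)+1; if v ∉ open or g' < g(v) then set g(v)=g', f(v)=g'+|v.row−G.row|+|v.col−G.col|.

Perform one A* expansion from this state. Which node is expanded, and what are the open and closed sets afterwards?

step 1: expand (5,4) (f=7, h=3) → closed; open now [(4,2) g=3 f=9, (4,3) g=4 f=9, (4,4) g=5 f=9, (5,0) g=2 f=9, (5,5) g=5 f=7, (6,0) g=1 f=9, (6,2) g=1 f=7, (6,3) g=4 f=9, (6,4) g=5 f=9, (7,1) g=1 f=9]

expanded=(5,4); open=[(4,2) g=3 f=9, (4,3) g=4 f=9, (4,4) g=5 f=9, (5,0) g=2 f=9, (5,5) g=5 f=7, (6,0) g=1 f=9, (6,2) g=1 f=7, (6,3) g=4 f=9, (6,4) g=5 f=9, (7,1) g=1 f=9]; closed=[(5,1), (5,2), (5,3), (5,4), (6,1)]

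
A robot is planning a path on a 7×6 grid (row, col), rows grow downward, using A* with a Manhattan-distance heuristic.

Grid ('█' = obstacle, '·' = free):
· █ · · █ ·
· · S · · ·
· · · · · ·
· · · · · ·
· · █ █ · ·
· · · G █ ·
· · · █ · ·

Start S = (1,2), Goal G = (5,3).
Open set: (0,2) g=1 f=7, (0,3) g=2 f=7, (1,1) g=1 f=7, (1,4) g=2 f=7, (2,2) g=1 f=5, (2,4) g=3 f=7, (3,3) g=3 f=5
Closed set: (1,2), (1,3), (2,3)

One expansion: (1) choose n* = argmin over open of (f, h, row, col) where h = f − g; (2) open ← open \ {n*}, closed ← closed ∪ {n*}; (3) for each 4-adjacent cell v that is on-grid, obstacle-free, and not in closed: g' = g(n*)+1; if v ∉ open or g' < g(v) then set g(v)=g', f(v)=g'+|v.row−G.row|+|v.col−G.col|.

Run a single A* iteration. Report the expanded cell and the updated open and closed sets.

step 1: expand (3,3) (f=5, h=2) → closed; open now [(0,2) g=1 f=7, (0,3) g=2 f=7, (1,1) g=1 f=7, (1,4) g=2 f=7, (2,2) g=1 f=5, (2,4) g=3 f=7, (3,2) g=4 f=7, (3,4) g=4 f=7]

expanded=(3,3); open=[(0,2) g=1 f=7, (0,3) g=2 f=7, (1,1) g=1 f=7, (1,4) g=2 f=7, (2,2) g=1 f=5, (2,4) g=3 f=7, (3,2) g=4 f=7, (3,4) g=4 f=7]; closed=[(1,2), (1,3), (2,3), (3,3)]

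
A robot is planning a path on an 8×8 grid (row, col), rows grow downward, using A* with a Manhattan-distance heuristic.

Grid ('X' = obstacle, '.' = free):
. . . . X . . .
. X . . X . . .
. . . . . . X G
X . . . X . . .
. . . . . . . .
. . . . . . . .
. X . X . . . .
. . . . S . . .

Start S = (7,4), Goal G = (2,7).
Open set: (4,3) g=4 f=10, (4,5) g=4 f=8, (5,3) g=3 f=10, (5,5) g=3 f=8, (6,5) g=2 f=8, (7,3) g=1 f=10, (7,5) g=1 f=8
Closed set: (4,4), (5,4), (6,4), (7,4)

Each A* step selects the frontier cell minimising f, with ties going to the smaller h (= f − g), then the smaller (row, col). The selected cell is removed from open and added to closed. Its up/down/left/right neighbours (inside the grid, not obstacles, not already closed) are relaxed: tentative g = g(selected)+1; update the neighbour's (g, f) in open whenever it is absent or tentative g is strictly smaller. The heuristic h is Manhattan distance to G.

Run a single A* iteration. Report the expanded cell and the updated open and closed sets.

step 1: expand (4,5) (f=8, h=4) → closed; open now [(3,5) g=5 f=8, (4,3) g=4 f=10, (4,6) g=5 f=8, (5,3) g=3 f=10, (5,5) g=3 f=8, (6,5) g=2 f=8, (7,3) g=1 f=10, (7,5) g=1 f=8]

expanded=(4,5); open=[(3,5) g=5 f=8, (4,3) g=4 f=10, (4,6) g=5 f=8, (5,3) g=3 f=10, (5,5) g=3 f=8, (6,5) g=2 f=8, (7,3) g=1 f=10, (7,5) g=1 f=8]; closed=[(4,4), (4,5), (5,4), (6,4), (7,4)]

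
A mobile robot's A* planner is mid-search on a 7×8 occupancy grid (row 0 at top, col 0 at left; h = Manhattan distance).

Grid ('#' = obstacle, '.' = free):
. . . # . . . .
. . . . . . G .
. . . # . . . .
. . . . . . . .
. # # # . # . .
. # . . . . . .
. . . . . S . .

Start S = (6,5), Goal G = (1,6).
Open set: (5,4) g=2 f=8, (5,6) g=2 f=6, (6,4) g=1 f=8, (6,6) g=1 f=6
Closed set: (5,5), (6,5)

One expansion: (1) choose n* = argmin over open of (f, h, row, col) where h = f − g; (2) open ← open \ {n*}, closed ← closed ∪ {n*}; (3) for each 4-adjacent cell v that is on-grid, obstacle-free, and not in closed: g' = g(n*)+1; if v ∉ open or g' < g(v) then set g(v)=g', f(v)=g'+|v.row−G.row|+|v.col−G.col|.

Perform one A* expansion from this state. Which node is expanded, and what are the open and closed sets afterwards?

step 1: expand (5,6) (f=6, h=4) → closed; open now [(4,6) g=3 f=6, (5,4) g=2 f=8, (5,7) g=3 f=8, (6,4) g=1 f=8, (6,6) g=1 f=6]

expanded=(5,6); open=[(4,6) g=3 f=6, (5,4) g=2 f=8, (5,7) g=3 f=8, (6,4) g=1 f=8, (6,6) g=1 f=6]; closed=[(5,5), (5,6), (6,5)]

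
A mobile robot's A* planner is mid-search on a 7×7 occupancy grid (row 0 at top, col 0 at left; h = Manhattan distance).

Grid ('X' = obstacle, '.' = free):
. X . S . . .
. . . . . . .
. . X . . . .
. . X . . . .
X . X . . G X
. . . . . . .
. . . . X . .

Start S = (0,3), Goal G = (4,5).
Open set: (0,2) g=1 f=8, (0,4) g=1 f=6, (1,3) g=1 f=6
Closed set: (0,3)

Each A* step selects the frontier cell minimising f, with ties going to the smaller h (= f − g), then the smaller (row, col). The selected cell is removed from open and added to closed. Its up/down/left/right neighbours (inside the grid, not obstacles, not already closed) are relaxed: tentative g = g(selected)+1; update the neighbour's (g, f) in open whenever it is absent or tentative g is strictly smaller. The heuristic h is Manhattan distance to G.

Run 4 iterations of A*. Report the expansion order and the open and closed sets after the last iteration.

order=[(0,4) → (0,5) → (1,5) → (2,5)]; open=[(0,2) g=1 f=8, (0,6) g=3 f=8, (1,3) g=1 f=6, (1,4) g=2 f=6, (1,6) g=4 f=8, (2,4) g=5 f=8, (2,6) g=5 f=8, (3,5) g=5 f=6]; closed=[(0,3), (0,4), (0,5), (1,5), (2,5)]

step 1: expand (0,4) (f=6, h=5) → closed; open now [(0,2) g=1 f=8, (0,5) g=2 f=6, (1,3) g=1 f=6, (1,4) g=2 f=6]
step 2: expand (0,5) (f=6, h=4) → closed; open now [(0,2) g=1 f=8, (0,6) g=3 f=8, (1,3) g=1 f=6, (1,4) g=2 f=6, (1,5) g=3 f=6]
step 3: expand (1,5) (f=6, h=3) → closed; open now [(0,2) g=1 f=8, (0,6) g=3 f=8, (1,3) g=1 f=6, (1,4) g=2 f=6, (1,6) g=4 f=8, (2,5) g=4 f=6]
step 4: expand (2,5) (f=6, h=2) → closed; open now [(0,2) g=1 f=8, (0,6) g=3 f=8, (1,3) g=1 f=6, (1,4) g=2 f=6, (1,6) g=4 f=8, (2,4) g=5 f=8, (2,6) g=5 f=8, (3,5) g=5 f=6]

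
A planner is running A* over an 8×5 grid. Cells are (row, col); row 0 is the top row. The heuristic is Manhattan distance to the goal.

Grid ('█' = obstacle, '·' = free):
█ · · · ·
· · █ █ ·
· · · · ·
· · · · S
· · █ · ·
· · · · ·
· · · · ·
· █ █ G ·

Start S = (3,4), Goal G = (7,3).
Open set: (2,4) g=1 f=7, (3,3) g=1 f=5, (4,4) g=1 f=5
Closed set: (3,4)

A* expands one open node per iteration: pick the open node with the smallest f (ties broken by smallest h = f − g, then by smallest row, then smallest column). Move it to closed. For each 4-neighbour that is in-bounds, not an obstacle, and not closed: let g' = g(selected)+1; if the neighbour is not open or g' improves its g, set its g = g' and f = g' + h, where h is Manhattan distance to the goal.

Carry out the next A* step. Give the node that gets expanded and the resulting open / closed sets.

step 1: expand (3,3) (f=5, h=4) → closed; open now [(2,3) g=2 f=7, (2,4) g=1 f=7, (3,2) g=2 f=7, (4,3) g=2 f=5, (4,4) g=1 f=5]

expanded=(3,3); open=[(2,3) g=2 f=7, (2,4) g=1 f=7, (3,2) g=2 f=7, (4,3) g=2 f=5, (4,4) g=1 f=5]; closed=[(3,3), (3,4)]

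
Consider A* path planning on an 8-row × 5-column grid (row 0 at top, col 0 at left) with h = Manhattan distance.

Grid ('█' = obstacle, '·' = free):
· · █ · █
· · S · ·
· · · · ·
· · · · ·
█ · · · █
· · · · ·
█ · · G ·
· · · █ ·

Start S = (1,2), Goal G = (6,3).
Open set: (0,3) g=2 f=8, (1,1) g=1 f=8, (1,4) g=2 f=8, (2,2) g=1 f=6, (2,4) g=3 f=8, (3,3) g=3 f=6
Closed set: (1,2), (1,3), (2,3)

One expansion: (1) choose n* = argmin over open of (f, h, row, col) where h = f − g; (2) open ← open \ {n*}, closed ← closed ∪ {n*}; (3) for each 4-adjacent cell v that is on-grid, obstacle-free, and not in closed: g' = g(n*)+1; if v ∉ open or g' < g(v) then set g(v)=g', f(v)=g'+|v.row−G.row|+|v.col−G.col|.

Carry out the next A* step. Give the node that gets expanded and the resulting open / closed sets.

expanded=(3,3); open=[(0,3) g=2 f=8, (1,1) g=1 f=8, (1,4) g=2 f=8, (2,2) g=1 f=6, (2,4) g=3 f=8, (3,2) g=4 f=8, (3,4) g=4 f=8, (4,3) g=4 f=6]; closed=[(1,2), (1,3), (2,3), (3,3)]

step 1: expand (3,3) (f=6, h=3) → closed; open now [(0,3) g=2 f=8, (1,1) g=1 f=8, (1,4) g=2 f=8, (2,2) g=1 f=6, (2,4) g=3 f=8, (3,2) g=4 f=8, (3,4) g=4 f=8, (4,3) g=4 f=6]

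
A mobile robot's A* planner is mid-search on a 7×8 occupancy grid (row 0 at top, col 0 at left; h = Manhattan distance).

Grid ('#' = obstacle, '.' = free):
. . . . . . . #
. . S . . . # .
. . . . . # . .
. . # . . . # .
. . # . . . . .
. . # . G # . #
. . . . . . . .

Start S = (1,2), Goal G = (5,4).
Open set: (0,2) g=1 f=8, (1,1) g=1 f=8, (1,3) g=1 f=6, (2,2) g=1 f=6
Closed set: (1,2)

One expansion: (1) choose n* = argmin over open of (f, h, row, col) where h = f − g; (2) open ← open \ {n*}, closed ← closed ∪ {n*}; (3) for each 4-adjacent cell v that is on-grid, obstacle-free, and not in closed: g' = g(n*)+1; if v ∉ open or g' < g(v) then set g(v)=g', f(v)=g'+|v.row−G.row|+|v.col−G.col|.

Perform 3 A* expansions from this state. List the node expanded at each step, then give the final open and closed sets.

order=[(1,3) → (1,4) → (2,4)]; open=[(0,2) g=1 f=8, (0,3) g=2 f=8, (0,4) g=3 f=8, (1,1) g=1 f=8, (1,5) g=3 f=8, (2,2) g=1 f=6, (2,3) g=2 f=6, (3,4) g=4 f=6]; closed=[(1,2), (1,3), (1,4), (2,4)]

step 1: expand (1,3) (f=6, h=5) → closed; open now [(0,2) g=1 f=8, (0,3) g=2 f=8, (1,1) g=1 f=8, (1,4) g=2 f=6, (2,2) g=1 f=6, (2,3) g=2 f=6]
step 2: expand (1,4) (f=6, h=4) → closed; open now [(0,2) g=1 f=8, (0,3) g=2 f=8, (0,4) g=3 f=8, (1,1) g=1 f=8, (1,5) g=3 f=8, (2,2) g=1 f=6, (2,3) g=2 f=6, (2,4) g=3 f=6]
step 3: expand (2,4) (f=6, h=3) → closed; open now [(0,2) g=1 f=8, (0,3) g=2 f=8, (0,4) g=3 f=8, (1,1) g=1 f=8, (1,5) g=3 f=8, (2,2) g=1 f=6, (2,3) g=2 f=6, (3,4) g=4 f=6]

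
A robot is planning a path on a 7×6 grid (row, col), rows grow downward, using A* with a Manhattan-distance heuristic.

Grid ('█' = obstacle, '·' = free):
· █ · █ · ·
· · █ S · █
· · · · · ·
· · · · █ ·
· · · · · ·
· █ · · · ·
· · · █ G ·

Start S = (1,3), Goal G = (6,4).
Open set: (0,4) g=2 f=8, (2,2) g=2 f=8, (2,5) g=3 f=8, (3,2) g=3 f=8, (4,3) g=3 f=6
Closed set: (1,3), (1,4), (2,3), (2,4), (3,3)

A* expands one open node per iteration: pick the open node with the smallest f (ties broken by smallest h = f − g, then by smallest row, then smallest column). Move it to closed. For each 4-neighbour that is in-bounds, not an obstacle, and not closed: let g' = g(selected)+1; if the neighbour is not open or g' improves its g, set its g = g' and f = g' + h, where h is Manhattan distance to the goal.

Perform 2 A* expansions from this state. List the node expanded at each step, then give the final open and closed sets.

step 1: expand (4,3) (f=6, h=3) → closed; open now [(0,4) g=2 f=8, (2,2) g=2 f=8, (2,5) g=3 f=8, (3,2) g=3 f=8, (4,2) g=4 f=8, (4,4) g=4 f=6, (5,3) g=4 f=6]
step 2: expand (4,4) (f=6, h=2) → closed; open now [(0,4) g=2 f=8, (2,2) g=2 f=8, (2,5) g=3 f=8, (3,2) g=3 f=8, (4,2) g=4 f=8, (4,5) g=5 f=8, (5,3) g=4 f=6, (5,4) g=5 f=6]

order=[(4,3) → (4,4)]; open=[(0,4) g=2 f=8, (2,2) g=2 f=8, (2,5) g=3 f=8, (3,2) g=3 f=8, (4,2) g=4 f=8, (4,5) g=5 f=8, (5,3) g=4 f=6, (5,4) g=5 f=6]; closed=[(1,3), (1,4), (2,3), (2,4), (3,3), (4,3), (4,4)]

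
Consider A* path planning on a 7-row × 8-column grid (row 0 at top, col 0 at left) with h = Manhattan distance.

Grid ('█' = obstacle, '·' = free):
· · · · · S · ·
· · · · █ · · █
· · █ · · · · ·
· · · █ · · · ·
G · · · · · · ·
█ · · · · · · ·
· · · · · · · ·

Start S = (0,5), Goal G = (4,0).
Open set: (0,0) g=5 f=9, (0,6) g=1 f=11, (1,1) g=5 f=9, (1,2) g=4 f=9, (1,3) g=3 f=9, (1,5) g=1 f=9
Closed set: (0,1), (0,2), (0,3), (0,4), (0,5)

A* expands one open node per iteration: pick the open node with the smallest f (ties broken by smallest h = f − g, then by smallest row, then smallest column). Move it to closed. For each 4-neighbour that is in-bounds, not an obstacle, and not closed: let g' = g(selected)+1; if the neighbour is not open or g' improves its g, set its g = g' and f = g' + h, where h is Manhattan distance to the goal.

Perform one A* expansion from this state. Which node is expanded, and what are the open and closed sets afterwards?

expanded=(0,0); open=[(0,6) g=1 f=11, (1,0) g=6 f=9, (1,1) g=5 f=9, (1,2) g=4 f=9, (1,3) g=3 f=9, (1,5) g=1 f=9]; closed=[(0,0), (0,1), (0,2), (0,3), (0,4), (0,5)]

step 1: expand (0,0) (f=9, h=4) → closed; open now [(0,6) g=1 f=11, (1,0) g=6 f=9, (1,1) g=5 f=9, (1,2) g=4 f=9, (1,3) g=3 f=9, (1,5) g=1 f=9]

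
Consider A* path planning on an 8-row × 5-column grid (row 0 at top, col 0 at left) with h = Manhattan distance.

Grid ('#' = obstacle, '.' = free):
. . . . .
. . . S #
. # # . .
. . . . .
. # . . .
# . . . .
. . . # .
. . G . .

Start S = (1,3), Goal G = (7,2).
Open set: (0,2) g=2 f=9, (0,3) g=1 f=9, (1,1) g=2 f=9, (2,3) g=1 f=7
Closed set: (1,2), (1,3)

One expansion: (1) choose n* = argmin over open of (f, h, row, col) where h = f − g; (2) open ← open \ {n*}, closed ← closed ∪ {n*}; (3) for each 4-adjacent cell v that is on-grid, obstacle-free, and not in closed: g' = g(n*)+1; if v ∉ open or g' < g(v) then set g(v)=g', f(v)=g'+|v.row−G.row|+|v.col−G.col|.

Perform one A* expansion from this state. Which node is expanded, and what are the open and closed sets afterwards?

expanded=(2,3); open=[(0,2) g=2 f=9, (0,3) g=1 f=9, (1,1) g=2 f=9, (2,4) g=2 f=9, (3,3) g=2 f=7]; closed=[(1,2), (1,3), (2,3)]

step 1: expand (2,3) (f=7, h=6) → closed; open now [(0,2) g=2 f=9, (0,3) g=1 f=9, (1,1) g=2 f=9, (2,4) g=2 f=9, (3,3) g=2 f=7]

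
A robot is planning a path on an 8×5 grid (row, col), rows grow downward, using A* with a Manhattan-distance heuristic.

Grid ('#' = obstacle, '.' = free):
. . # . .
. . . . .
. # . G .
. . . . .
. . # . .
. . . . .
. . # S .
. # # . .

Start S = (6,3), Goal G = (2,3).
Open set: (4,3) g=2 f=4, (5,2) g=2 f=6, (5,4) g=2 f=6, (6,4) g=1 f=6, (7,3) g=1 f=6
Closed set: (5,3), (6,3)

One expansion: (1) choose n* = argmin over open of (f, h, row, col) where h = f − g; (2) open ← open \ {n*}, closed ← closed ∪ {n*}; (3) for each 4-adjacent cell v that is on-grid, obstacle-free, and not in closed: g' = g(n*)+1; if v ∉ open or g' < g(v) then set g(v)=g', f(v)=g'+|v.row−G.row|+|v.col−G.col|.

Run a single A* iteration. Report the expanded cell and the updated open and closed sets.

step 1: expand (4,3) (f=4, h=2) → closed; open now [(3,3) g=3 f=4, (4,4) g=3 f=6, (5,2) g=2 f=6, (5,4) g=2 f=6, (6,4) g=1 f=6, (7,3) g=1 f=6]

expanded=(4,3); open=[(3,3) g=3 f=4, (4,4) g=3 f=6, (5,2) g=2 f=6, (5,4) g=2 f=6, (6,4) g=1 f=6, (7,3) g=1 f=6]; closed=[(4,3), (5,3), (6,3)]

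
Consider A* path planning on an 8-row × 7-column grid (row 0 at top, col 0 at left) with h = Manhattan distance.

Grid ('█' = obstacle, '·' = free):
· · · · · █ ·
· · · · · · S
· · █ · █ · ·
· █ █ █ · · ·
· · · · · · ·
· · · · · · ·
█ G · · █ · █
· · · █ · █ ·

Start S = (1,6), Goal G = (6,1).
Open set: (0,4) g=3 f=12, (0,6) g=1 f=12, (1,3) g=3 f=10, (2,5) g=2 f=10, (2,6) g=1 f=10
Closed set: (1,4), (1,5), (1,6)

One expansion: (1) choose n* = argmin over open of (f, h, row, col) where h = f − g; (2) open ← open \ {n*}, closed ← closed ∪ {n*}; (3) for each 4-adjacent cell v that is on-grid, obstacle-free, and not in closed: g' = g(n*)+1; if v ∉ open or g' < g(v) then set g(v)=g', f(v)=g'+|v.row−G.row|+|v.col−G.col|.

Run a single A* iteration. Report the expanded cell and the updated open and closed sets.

step 1: expand (1,3) (f=10, h=7) → closed; open now [(0,3) g=4 f=12, (0,4) g=3 f=12, (0,6) g=1 f=12, (1,2) g=4 f=10, (2,3) g=4 f=10, (2,5) g=2 f=10, (2,6) g=1 f=10]

expanded=(1,3); open=[(0,3) g=4 f=12, (0,4) g=3 f=12, (0,6) g=1 f=12, (1,2) g=4 f=10, (2,3) g=4 f=10, (2,5) g=2 f=10, (2,6) g=1 f=10]; closed=[(1,3), (1,4), (1,5), (1,6)]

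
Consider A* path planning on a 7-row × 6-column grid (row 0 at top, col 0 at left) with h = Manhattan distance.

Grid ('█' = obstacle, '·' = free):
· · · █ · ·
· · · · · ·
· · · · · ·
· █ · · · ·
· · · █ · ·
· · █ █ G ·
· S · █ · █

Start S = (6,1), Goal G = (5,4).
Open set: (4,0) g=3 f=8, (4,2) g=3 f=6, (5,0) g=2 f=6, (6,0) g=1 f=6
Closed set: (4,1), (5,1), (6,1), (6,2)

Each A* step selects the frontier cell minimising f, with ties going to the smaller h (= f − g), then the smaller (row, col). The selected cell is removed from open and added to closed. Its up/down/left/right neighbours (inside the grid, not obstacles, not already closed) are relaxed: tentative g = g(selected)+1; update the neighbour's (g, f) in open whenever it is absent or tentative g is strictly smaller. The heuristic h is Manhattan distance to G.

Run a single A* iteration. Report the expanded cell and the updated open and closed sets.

expanded=(4,2); open=[(3,2) g=4 f=8, (4,0) g=3 f=8, (5,0) g=2 f=6, (6,0) g=1 f=6]; closed=[(4,1), (4,2), (5,1), (6,1), (6,2)]

step 1: expand (4,2) (f=6, h=3) → closed; open now [(3,2) g=4 f=8, (4,0) g=3 f=8, (5,0) g=2 f=6, (6,0) g=1 f=6]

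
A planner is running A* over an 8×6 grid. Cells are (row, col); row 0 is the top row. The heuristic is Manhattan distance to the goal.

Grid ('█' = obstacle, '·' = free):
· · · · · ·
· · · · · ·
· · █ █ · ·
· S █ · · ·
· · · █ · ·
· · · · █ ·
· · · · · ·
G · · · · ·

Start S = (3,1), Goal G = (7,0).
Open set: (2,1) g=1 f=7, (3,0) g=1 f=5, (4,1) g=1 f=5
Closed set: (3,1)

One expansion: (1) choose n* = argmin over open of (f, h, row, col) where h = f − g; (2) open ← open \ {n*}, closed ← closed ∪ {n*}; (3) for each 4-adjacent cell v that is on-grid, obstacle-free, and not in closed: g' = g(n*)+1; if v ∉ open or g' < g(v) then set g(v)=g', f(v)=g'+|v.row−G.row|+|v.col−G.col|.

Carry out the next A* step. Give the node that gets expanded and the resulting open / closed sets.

expanded=(3,0); open=[(2,0) g=2 f=7, (2,1) g=1 f=7, (4,0) g=2 f=5, (4,1) g=1 f=5]; closed=[(3,0), (3,1)]

step 1: expand (3,0) (f=5, h=4) → closed; open now [(2,0) g=2 f=7, (2,1) g=1 f=7, (4,0) g=2 f=5, (4,1) g=1 f=5]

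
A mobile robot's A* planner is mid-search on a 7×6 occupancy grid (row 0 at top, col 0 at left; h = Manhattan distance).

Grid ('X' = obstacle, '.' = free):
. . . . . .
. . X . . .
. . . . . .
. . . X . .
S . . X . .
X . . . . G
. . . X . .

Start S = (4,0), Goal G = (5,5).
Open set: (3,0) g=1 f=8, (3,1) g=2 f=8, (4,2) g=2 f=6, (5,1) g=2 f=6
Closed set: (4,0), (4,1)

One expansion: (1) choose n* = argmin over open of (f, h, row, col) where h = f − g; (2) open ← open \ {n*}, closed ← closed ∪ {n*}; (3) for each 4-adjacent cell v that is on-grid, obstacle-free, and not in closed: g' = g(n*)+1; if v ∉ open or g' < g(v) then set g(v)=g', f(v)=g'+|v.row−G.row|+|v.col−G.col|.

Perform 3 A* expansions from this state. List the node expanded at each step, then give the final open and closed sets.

step 1: expand (4,2) (f=6, h=4) → closed; open now [(3,0) g=1 f=8, (3,1) g=2 f=8, (3,2) g=3 f=8, (5,1) g=2 f=6, (5,2) g=3 f=6]
step 2: expand (5,2) (f=6, h=3) → closed; open now [(3,0) g=1 f=8, (3,1) g=2 f=8, (3,2) g=3 f=8, (5,1) g=2 f=6, (5,3) g=4 f=6, (6,2) g=4 f=8]
step 3: expand (5,3) (f=6, h=2) → closed; open now [(3,0) g=1 f=8, (3,1) g=2 f=8, (3,2) g=3 f=8, (5,1) g=2 f=6, (5,4) g=5 f=6, (6,2) g=4 f=8]

order=[(4,2) → (5,2) → (5,3)]; open=[(3,0) g=1 f=8, (3,1) g=2 f=8, (3,2) g=3 f=8, (5,1) g=2 f=6, (5,4) g=5 f=6, (6,2) g=4 f=8]; closed=[(4,0), (4,1), (4,2), (5,2), (5,3)]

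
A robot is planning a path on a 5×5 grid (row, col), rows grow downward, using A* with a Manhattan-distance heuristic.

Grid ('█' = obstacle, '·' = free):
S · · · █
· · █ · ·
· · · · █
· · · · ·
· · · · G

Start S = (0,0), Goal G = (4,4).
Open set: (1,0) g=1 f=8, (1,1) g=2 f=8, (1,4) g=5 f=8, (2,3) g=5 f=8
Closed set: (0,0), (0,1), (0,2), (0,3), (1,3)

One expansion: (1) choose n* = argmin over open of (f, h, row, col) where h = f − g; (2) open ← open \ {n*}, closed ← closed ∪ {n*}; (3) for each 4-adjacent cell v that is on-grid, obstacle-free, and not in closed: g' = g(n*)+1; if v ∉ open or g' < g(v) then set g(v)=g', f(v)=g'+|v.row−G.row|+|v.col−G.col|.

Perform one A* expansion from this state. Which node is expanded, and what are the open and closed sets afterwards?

step 1: expand (1,4) (f=8, h=3) → closed; open now [(1,0) g=1 f=8, (1,1) g=2 f=8, (2,3) g=5 f=8]

expanded=(1,4); open=[(1,0) g=1 f=8, (1,1) g=2 f=8, (2,3) g=5 f=8]; closed=[(0,0), (0,1), (0,2), (0,3), (1,3), (1,4)]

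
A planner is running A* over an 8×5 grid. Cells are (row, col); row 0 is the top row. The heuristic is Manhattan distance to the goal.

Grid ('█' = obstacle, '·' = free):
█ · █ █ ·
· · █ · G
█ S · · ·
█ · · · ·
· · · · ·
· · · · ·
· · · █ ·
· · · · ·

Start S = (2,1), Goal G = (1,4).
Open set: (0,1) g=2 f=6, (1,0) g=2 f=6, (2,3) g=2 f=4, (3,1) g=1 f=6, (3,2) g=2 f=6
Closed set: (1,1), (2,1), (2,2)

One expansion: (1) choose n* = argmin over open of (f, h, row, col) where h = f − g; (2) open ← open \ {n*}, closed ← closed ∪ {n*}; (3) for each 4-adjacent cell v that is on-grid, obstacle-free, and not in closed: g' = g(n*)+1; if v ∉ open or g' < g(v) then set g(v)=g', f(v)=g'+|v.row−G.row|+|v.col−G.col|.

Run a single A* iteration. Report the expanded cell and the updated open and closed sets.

expanded=(2,3); open=[(0,1) g=2 f=6, (1,0) g=2 f=6, (1,3) g=3 f=4, (2,4) g=3 f=4, (3,1) g=1 f=6, (3,2) g=2 f=6, (3,3) g=3 f=6]; closed=[(1,1), (2,1), (2,2), (2,3)]

step 1: expand (2,3) (f=4, h=2) → closed; open now [(0,1) g=2 f=6, (1,0) g=2 f=6, (1,3) g=3 f=4, (2,4) g=3 f=4, (3,1) g=1 f=6, (3,2) g=2 f=6, (3,3) g=3 f=6]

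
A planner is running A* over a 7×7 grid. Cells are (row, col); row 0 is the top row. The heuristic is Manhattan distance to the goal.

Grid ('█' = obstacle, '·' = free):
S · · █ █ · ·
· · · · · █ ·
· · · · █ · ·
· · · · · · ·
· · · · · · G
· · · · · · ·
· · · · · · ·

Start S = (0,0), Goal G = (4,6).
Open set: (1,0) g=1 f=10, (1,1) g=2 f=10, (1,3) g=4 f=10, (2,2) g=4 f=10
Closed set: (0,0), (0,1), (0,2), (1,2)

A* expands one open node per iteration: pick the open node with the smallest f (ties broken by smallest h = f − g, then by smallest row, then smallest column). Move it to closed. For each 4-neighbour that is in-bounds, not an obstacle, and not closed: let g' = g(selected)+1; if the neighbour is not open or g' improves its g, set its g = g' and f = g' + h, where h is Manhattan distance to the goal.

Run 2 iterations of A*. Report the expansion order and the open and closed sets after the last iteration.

order=[(1,3) → (1,4)]; open=[(1,0) g=1 f=10, (1,1) g=2 f=10, (2,2) g=4 f=10, (2,3) g=5 f=10]; closed=[(0,0), (0,1), (0,2), (1,2), (1,3), (1,4)]

step 1: expand (1,3) (f=10, h=6) → closed; open now [(1,0) g=1 f=10, (1,1) g=2 f=10, (1,4) g=5 f=10, (2,2) g=4 f=10, (2,3) g=5 f=10]
step 2: expand (1,4) (f=10, h=5) → closed; open now [(1,0) g=1 f=10, (1,1) g=2 f=10, (2,2) g=4 f=10, (2,3) g=5 f=10]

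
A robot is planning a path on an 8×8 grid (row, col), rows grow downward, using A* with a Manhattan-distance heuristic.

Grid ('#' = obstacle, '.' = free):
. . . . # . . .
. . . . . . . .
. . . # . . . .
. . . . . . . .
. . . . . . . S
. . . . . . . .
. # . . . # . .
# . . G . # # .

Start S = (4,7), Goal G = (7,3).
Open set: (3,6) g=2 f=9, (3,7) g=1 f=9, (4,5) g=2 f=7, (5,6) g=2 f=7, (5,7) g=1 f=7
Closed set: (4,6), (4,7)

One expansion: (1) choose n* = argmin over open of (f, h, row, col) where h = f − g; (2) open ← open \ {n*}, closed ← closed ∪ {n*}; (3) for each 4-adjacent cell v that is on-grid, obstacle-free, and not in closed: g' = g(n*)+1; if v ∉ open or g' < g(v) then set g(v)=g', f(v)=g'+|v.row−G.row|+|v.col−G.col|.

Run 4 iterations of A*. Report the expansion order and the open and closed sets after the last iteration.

step 1: expand (4,5) (f=7, h=5) → closed; open now [(3,5) g=3 f=9, (3,6) g=2 f=9, (3,7) g=1 f=9, (4,4) g=3 f=7, (5,5) g=3 f=7, (5,6) g=2 f=7, (5,7) g=1 f=7]
step 2: expand (4,4) (f=7, h=4) → closed; open now [(3,4) g=4 f=9, (3,5) g=3 f=9, (3,6) g=2 f=9, (3,7) g=1 f=9, (4,3) g=4 f=7, (5,4) g=4 f=7, (5,5) g=3 f=7, (5,6) g=2 f=7, (5,7) g=1 f=7]
step 3: expand (4,3) (f=7, h=3) → closed; open now [(3,3) g=5 f=9, (3,4) g=4 f=9, (3,5) g=3 f=9, (3,6) g=2 f=9, (3,7) g=1 f=9, (4,2) g=5 f=9, (5,3) g=5 f=7, (5,4) g=4 f=7, (5,5) g=3 f=7, (5,6) g=2 f=7, (5,7) g=1 f=7]
step 4: expand (5,3) (f=7, h=2) → closed; open now [(3,3) g=5 f=9, (3,4) g=4 f=9, (3,5) g=3 f=9, (3,6) g=2 f=9, (3,7) g=1 f=9, (4,2) g=5 f=9, (5,2) g=6 f=9, (5,4) g=4 f=7, (5,5) g=3 f=7, (5,6) g=2 f=7, (5,7) g=1 f=7, (6,3) g=6 f=7]

order=[(4,5) → (4,4) → (4,3) → (5,3)]; open=[(3,3) g=5 f=9, (3,4) g=4 f=9, (3,5) g=3 f=9, (3,6) g=2 f=9, (3,7) g=1 f=9, (4,2) g=5 f=9, (5,2) g=6 f=9, (5,4) g=4 f=7, (5,5) g=3 f=7, (5,6) g=2 f=7, (5,7) g=1 f=7, (6,3) g=6 f=7]; closed=[(4,3), (4,4), (4,5), (4,6), (4,7), (5,3)]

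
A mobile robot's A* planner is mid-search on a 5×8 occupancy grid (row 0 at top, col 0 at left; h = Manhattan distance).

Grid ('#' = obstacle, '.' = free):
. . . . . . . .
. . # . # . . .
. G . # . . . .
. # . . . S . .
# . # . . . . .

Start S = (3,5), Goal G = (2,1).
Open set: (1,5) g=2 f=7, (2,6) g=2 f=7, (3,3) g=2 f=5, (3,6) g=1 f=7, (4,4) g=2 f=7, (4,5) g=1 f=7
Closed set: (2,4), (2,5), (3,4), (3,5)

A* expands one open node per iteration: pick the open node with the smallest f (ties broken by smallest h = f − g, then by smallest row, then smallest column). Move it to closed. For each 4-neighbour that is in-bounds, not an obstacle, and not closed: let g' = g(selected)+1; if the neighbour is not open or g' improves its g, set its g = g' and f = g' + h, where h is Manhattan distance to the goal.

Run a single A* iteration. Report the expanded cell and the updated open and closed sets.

step 1: expand (3,3) (f=5, h=3) → closed; open now [(1,5) g=2 f=7, (2,6) g=2 f=7, (3,2) g=3 f=5, (3,6) g=1 f=7, (4,3) g=3 f=7, (4,4) g=2 f=7, (4,5) g=1 f=7]

expanded=(3,3); open=[(1,5) g=2 f=7, (2,6) g=2 f=7, (3,2) g=3 f=5, (3,6) g=1 f=7, (4,3) g=3 f=7, (4,4) g=2 f=7, (4,5) g=1 f=7]; closed=[(2,4), (2,5), (3,3), (3,4), (3,5)]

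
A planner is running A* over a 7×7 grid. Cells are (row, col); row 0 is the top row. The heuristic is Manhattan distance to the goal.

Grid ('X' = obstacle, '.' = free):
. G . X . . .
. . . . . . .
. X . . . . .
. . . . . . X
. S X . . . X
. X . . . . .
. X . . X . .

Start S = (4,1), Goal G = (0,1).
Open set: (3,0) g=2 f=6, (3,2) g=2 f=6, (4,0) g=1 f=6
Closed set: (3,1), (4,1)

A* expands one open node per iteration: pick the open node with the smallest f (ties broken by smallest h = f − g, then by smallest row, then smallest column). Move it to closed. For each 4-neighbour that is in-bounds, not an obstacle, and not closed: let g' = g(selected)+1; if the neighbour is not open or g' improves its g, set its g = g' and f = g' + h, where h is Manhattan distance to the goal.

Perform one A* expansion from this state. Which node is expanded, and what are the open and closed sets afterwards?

step 1: expand (3,0) (f=6, h=4) → closed; open now [(2,0) g=3 f=6, (3,2) g=2 f=6, (4,0) g=1 f=6]

expanded=(3,0); open=[(2,0) g=3 f=6, (3,2) g=2 f=6, (4,0) g=1 f=6]; closed=[(3,0), (3,1), (4,1)]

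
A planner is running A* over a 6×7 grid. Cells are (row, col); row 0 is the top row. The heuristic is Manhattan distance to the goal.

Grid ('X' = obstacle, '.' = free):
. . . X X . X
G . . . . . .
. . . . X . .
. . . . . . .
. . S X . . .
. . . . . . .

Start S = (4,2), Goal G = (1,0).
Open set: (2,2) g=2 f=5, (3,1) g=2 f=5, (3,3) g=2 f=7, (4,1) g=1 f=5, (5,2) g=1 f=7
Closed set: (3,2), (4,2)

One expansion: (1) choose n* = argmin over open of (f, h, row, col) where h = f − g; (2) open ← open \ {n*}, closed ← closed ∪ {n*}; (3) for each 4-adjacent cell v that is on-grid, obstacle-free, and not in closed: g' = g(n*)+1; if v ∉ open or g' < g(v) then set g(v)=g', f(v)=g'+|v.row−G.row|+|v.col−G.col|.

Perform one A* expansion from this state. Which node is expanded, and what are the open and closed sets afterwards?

expanded=(2,2); open=[(1,2) g=3 f=5, (2,1) g=3 f=5, (2,3) g=3 f=7, (3,1) g=2 f=5, (3,3) g=2 f=7, (4,1) g=1 f=5, (5,2) g=1 f=7]; closed=[(2,2), (3,2), (4,2)]

step 1: expand (2,2) (f=5, h=3) → closed; open now [(1,2) g=3 f=5, (2,1) g=3 f=5, (2,3) g=3 f=7, (3,1) g=2 f=5, (3,3) g=2 f=7, (4,1) g=1 f=5, (5,2) g=1 f=7]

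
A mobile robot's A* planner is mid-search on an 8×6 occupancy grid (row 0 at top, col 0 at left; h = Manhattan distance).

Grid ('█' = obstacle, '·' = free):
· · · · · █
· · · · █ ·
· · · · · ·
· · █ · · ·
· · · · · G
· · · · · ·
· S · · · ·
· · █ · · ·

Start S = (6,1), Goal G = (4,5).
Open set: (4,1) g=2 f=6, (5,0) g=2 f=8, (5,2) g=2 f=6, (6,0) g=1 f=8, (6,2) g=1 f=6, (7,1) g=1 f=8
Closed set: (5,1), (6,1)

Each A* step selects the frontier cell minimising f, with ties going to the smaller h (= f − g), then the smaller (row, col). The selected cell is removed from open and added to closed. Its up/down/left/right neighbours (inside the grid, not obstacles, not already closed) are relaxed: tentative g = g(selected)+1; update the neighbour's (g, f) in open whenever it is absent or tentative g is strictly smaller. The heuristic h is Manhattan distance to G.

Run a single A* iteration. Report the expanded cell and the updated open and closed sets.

expanded=(4,1); open=[(3,1) g=3 f=8, (4,0) g=3 f=8, (4,2) g=3 f=6, (5,0) g=2 f=8, (5,2) g=2 f=6, (6,0) g=1 f=8, (6,2) g=1 f=6, (7,1) g=1 f=8]; closed=[(4,1), (5,1), (6,1)]

step 1: expand (4,1) (f=6, h=4) → closed; open now [(3,1) g=3 f=8, (4,0) g=3 f=8, (4,2) g=3 f=6, (5,0) g=2 f=8, (5,2) g=2 f=6, (6,0) g=1 f=8, (6,2) g=1 f=6, (7,1) g=1 f=8]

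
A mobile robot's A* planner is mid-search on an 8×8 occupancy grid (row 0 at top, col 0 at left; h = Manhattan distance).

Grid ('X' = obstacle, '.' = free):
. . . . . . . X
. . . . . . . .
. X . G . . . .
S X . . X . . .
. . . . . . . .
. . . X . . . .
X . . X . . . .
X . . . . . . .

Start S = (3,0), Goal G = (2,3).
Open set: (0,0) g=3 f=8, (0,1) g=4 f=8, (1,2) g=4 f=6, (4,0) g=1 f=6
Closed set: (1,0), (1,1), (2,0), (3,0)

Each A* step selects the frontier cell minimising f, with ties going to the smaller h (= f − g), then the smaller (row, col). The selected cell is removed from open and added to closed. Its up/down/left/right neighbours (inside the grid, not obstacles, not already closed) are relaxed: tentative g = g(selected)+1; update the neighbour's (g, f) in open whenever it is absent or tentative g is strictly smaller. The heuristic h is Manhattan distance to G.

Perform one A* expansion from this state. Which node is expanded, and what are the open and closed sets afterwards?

step 1: expand (1,2) (f=6, h=2) → closed; open now [(0,0) g=3 f=8, (0,1) g=4 f=8, (0,2) g=5 f=8, (1,3) g=5 f=6, (2,2) g=5 f=6, (4,0) g=1 f=6]

expanded=(1,2); open=[(0,0) g=3 f=8, (0,1) g=4 f=8, (0,2) g=5 f=8, (1,3) g=5 f=6, (2,2) g=5 f=6, (4,0) g=1 f=6]; closed=[(1,0), (1,1), (1,2), (2,0), (3,0)]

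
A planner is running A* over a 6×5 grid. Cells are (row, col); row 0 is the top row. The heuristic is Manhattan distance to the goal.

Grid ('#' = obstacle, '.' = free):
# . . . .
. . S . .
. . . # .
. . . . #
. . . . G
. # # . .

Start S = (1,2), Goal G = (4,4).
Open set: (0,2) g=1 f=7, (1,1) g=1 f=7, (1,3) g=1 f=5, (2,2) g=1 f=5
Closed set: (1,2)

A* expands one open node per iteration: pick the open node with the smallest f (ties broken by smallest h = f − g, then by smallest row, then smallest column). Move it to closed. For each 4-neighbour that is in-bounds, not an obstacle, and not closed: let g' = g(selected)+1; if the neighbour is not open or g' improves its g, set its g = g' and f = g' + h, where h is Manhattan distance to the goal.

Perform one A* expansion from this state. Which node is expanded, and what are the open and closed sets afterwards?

expanded=(1,3); open=[(0,2) g=1 f=7, (0,3) g=2 f=7, (1,1) g=1 f=7, (1,4) g=2 f=5, (2,2) g=1 f=5]; closed=[(1,2), (1,3)]

step 1: expand (1,3) (f=5, h=4) → closed; open now [(0,2) g=1 f=7, (0,3) g=2 f=7, (1,1) g=1 f=7, (1,4) g=2 f=5, (2,2) g=1 f=5]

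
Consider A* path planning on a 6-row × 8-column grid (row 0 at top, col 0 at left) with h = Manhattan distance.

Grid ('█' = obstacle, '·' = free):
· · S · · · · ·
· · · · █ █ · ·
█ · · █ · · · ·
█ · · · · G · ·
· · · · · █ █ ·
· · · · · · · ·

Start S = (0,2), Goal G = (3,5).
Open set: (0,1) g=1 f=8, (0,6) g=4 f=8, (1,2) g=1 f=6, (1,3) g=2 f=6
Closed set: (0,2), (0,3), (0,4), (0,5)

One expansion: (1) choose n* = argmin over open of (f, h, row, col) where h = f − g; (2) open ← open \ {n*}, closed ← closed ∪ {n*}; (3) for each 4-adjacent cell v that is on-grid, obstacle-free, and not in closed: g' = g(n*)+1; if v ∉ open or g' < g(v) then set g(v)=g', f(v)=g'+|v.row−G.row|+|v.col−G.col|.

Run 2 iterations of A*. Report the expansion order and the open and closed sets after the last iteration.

order=[(1,3) → (1,2)]; open=[(0,1) g=1 f=8, (0,6) g=4 f=8, (1,1) g=2 f=8, (2,2) g=2 f=6]; closed=[(0,2), (0,3), (0,4), (0,5), (1,2), (1,3)]

step 1: expand (1,3) (f=6, h=4) → closed; open now [(0,1) g=1 f=8, (0,6) g=4 f=8, (1,2) g=1 f=6]
step 2: expand (1,2) (f=6, h=5) → closed; open now [(0,1) g=1 f=8, (0,6) g=4 f=8, (1,1) g=2 f=8, (2,2) g=2 f=6]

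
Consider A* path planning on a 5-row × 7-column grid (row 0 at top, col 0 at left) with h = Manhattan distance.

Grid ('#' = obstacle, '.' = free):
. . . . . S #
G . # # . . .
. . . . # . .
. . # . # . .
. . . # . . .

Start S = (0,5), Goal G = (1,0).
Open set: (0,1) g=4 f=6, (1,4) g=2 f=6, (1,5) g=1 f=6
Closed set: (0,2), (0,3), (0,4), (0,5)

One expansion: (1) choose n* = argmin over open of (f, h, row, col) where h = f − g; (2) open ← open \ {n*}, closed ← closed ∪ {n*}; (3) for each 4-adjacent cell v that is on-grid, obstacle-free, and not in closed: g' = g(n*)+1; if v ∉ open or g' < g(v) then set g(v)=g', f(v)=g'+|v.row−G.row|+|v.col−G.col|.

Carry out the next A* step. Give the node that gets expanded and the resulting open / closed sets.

step 1: expand (0,1) (f=6, h=2) → closed; open now [(0,0) g=5 f=6, (1,1) g=5 f=6, (1,4) g=2 f=6, (1,5) g=1 f=6]

expanded=(0,1); open=[(0,0) g=5 f=6, (1,1) g=5 f=6, (1,4) g=2 f=6, (1,5) g=1 f=6]; closed=[(0,1), (0,2), (0,3), (0,4), (0,5)]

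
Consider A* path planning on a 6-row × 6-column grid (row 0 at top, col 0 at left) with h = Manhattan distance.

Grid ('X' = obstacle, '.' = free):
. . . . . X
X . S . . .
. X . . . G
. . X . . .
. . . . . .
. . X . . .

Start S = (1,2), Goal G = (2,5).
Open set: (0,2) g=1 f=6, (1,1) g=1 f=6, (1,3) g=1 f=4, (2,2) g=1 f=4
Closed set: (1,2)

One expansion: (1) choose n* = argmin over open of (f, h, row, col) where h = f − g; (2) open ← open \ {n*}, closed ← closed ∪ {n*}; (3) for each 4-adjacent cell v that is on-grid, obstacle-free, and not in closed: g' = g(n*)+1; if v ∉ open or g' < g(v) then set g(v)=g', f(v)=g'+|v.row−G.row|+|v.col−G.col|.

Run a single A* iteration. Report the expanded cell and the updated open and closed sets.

expanded=(1,3); open=[(0,2) g=1 f=6, (0,3) g=2 f=6, (1,1) g=1 f=6, (1,4) g=2 f=4, (2,2) g=1 f=4, (2,3) g=2 f=4]; closed=[(1,2), (1,3)]

step 1: expand (1,3) (f=4, h=3) → closed; open now [(0,2) g=1 f=6, (0,3) g=2 f=6, (1,1) g=1 f=6, (1,4) g=2 f=4, (2,2) g=1 f=4, (2,3) g=2 f=4]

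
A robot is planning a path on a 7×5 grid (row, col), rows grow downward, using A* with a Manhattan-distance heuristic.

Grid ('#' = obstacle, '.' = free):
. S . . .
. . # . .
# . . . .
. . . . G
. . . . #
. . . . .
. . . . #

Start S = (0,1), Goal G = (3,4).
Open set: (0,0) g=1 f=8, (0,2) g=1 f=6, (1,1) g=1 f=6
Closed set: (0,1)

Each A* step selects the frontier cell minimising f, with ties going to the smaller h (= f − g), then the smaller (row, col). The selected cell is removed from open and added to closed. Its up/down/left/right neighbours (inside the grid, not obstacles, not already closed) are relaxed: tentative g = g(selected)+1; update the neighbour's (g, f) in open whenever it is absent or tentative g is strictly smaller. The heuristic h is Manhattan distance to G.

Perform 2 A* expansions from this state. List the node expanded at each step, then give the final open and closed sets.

step 1: expand (0,2) (f=6, h=5) → closed; open now [(0,0) g=1 f=8, (0,3) g=2 f=6, (1,1) g=1 f=6]
step 2: expand (0,3) (f=6, h=4) → closed; open now [(0,0) g=1 f=8, (0,4) g=3 f=6, (1,1) g=1 f=6, (1,3) g=3 f=6]

order=[(0,2) → (0,3)]; open=[(0,0) g=1 f=8, (0,4) g=3 f=6, (1,1) g=1 f=6, (1,3) g=3 f=6]; closed=[(0,1), (0,2), (0,3)]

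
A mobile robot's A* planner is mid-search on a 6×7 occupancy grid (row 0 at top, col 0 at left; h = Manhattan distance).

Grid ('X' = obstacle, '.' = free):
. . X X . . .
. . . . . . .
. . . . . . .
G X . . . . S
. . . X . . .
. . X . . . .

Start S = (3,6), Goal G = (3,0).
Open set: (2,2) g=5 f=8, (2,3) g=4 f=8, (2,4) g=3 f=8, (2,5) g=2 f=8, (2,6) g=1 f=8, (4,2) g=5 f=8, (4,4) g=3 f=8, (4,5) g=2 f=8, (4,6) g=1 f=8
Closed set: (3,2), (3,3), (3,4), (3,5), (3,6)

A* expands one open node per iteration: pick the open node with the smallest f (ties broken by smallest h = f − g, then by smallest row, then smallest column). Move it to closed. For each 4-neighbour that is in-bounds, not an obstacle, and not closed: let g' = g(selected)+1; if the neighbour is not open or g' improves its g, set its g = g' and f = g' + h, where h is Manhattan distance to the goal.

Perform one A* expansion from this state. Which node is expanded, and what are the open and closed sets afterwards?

expanded=(2,2); open=[(1,2) g=6 f=10, (2,1) g=6 f=8, (2,3) g=4 f=8, (2,4) g=3 f=8, (2,5) g=2 f=8, (2,6) g=1 f=8, (4,2) g=5 f=8, (4,4) g=3 f=8, (4,5) g=2 f=8, (4,6) g=1 f=8]; closed=[(2,2), (3,2), (3,3), (3,4), (3,5), (3,6)]

step 1: expand (2,2) (f=8, h=3) → closed; open now [(1,2) g=6 f=10, (2,1) g=6 f=8, (2,3) g=4 f=8, (2,4) g=3 f=8, (2,5) g=2 f=8, (2,6) g=1 f=8, (4,2) g=5 f=8, (4,4) g=3 f=8, (4,5) g=2 f=8, (4,6) g=1 f=8]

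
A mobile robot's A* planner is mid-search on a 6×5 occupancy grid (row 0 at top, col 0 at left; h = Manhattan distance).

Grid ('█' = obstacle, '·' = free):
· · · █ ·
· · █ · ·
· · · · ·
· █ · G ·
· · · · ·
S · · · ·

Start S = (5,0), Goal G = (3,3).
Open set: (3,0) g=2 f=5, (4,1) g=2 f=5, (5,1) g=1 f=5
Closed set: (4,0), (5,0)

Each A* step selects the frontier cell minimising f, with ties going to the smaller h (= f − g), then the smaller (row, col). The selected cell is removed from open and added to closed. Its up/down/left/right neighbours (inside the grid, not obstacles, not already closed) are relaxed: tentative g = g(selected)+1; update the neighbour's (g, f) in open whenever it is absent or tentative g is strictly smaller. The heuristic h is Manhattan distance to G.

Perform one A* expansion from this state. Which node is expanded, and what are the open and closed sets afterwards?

expanded=(3,0); open=[(2,0) g=3 f=7, (4,1) g=2 f=5, (5,1) g=1 f=5]; closed=[(3,0), (4,0), (5,0)]

step 1: expand (3,0) (f=5, h=3) → closed; open now [(2,0) g=3 f=7, (4,1) g=2 f=5, (5,1) g=1 f=5]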